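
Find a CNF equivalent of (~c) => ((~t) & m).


Step 1: Rewrite (¬c) → ((¬t) ∧ m) as ¬(¬c) ∨ ((¬t) ∧ m).
Step 2: Distribute ∨ over ∧.
Step 3: Eliminate any double negations (¬¬X = X).

(c | (~t)) & (c | m)


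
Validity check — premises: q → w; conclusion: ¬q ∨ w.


This matches the form of material implication: the conclusion follows in every model of the premises.

Valid.


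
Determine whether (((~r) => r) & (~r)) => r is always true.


Build the truth table over {r}:
r | φ
-----
False | True
True | True
Every row evaluates to true.

Yes, it is a tautology.


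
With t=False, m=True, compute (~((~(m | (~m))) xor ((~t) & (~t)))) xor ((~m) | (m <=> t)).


Substitute t=False, m=True:
… (earlier sub-steps elided)
~(m | (~m)) = False
~t = True
~t = True
(~t) & (~t) = True & True = True
(~(m | (~m))) xor ((~t) & (~t)) = False xor True = True
~((~(m | (~m))) xor ((~t) & (~t))) = False
~m = False
m <=> t = True <=> False = False
(~m) | (m <=> t) = False | False = False
(~((~(m | (~m))) xor ((~t) & (~t)))) xor ((~m) | (m <=> t)) = False xor False = False

False


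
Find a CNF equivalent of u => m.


Step 1: Rewrite u → m as ¬u ∨ m.

(~u) | m


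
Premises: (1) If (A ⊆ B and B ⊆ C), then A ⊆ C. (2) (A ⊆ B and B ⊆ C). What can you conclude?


Modus ponens: from (P → Q) and P, infer Q.
P = '(A ⊆ B and B ⊆ C)' is asserted, and P → Q holds, so Q follows.

A ⊆ C.


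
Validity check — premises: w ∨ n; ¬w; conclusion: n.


This matches the form of disjunctive syllogism: the conclusion follows in every model of the premises.

Valid.


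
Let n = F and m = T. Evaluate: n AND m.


Conjunction is true only when both operands are true.
Substitute: n=F, m=T.
F AND T evaluates to F.

F


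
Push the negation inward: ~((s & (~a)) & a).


De Morgan: the negation of a conjunction is the disjunction of the negations.
Distribute ~ across &, flipping it to |, and negate each literal.

((~s) | a) | (~a)


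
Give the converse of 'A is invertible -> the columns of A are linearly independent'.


The converse of (P → Q) is (Q → P). It is not in general equivalent to the original.
Here P = 'A is invertible' and Q = 'the columns of A are linearly independent'.

If the columns of A are linearly independent, then A is invertible.


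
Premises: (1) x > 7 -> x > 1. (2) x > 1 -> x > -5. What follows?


Hypothetical syllogism: from (P → Q) and (Q → R), infer (P → R).
Chain the two implications through the shared middle term 'x > 1'.

x > 7 -> x > -5


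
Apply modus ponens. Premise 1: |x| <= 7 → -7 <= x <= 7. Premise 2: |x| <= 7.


Modus ponens: from (P → Q) and P, infer Q.
P = '|x| <= 7' is asserted, and P → Q holds, so Q follows.

-7 <= x <= 7.


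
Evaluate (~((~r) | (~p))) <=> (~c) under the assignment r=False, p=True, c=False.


Substitute r=False, p=True, c=False:
~r = True
~p = False
(~r) | (~p) = True | False = True
~((~r) | (~p)) = False
~c = True
(~((~r) | (~p))) <=> (~c) = False <=> True = False

False


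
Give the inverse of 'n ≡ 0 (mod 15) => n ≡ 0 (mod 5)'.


The inverse of (P → Q) is (¬P → ¬Q). It is equivalent to the converse, not to the original.
Here P = 'n ≡ 0 (mod 15)' and Q = 'n ≡ 0 (mod 5)'.

If not (n ≡ 0 (mod 15)), then not (n ≡ 0 (mod 5)).


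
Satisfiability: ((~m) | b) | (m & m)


Search for a satisfying assignment over {b, m}.
Try b=False, m=False: the formula evaluates to True.
A satisfying assignment exists.

Satisfiable.


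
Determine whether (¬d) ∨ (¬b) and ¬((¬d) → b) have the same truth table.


Compare truth tables:
b | d | φ | ψ
-------------
F | F | T | T
T | F | T | F
F | T | T | F
T | T | F | F
They differ at row 2 (b=T, d=F): φ=T but ψ=F.

No, they are not logically equivalent.


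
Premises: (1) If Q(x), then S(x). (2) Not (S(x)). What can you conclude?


Modus tollens: from (P → Q) and ¬Q, infer ¬P.
Q = 'S(x)' is denied; since P → Q, P must also fail.

Not (Q(x)).


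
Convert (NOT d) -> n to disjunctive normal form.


Step 1: Rewrite (¬d) → n as ¬(¬d) ∨ n.
Step 2: Eliminate any double negations (¬¬X = X).

d OR n


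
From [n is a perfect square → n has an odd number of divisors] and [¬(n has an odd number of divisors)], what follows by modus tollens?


Modus tollens: from (P → Q) and ¬Q, infer ¬P.
Q = 'n has an odd number of divisors' is denied; since P → Q, P must also fail.

Not (n is a perfect square).


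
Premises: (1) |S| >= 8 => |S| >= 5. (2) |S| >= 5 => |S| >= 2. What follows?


Hypothetical syllogism: from (P → Q) and (Q → R), infer (P → R).
Chain the two implications through the shared middle term '|S| >= 5'.

|S| >= 8 => |S| >= 2


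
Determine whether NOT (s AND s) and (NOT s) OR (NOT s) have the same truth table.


Compare truth tables:
s | φ | ψ
---------
F | T | T
T | F | F
The columns φ and ψ agree on every row.

Yes, they are logically equivalent.


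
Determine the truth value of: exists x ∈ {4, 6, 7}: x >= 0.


Evaluate the predicate on each element: 4:True, 6:True, 7:True.
Witness x = 4 satisfies the predicate.

True


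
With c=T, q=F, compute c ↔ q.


Substitute c=T, q=F:
c ↔ q = T ↔ F = F

F


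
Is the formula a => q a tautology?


Build the truth table over {a, q}:
a | q | φ
---------
False | False | True
True | False | False
False | True | True
True | True | True
Counterexample at row 2: with a=True, q=False, the formula is False.

No, it is not a tautology.


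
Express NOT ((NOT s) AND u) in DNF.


Step 1: Apply De Morgan: ¬((¬s) ∧ u) = ¬(¬s) ∨ ¬u.
Step 2: Eliminate any double negations (¬¬X = X).

s OR (NOT u)


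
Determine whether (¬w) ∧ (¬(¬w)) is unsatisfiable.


Truth table over {w}:
w | φ
-----
F | F
T | F
Every row is false.

Yes, it is a contradiction.


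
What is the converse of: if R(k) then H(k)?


The converse of (P → Q) is (Q → P). It is not in general equivalent to the original.
Here P = 'R(k)' and Q = 'H(k)'.

If H(k), then R(k).


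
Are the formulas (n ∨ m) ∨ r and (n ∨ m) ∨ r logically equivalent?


Compare truth tables:
m | n | r | φ | ψ
-----------------
F | F | F | F | F
T | F | F | T | T
F | T | F | T | T
T | T | F | T | T
F | F | T | T | T
T | F | T | T | T
F | T | T | T | T
T | T | T | T | T
The columns φ and ψ agree on every row.

Yes, they are logically equivalent.


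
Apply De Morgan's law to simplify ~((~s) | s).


De Morgan: the negation of a disjunction is the conjunction of the negations.
Distribute ~ across |, flipping it to &, and negate each literal.

s & (~s)


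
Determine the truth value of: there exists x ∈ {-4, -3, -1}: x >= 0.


Evaluate the predicate on each element: -4:F, -3:F, -1:F.
No element satisfies the predicate.

F


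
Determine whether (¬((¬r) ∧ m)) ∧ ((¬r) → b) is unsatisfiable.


Truth table over {b, m, r}:
b | m | r | φ
-------------
F | F | F | F
T | F | F | T
F | T | F | F
T | T | F | F
F | F | T | T
T | F | T | T
F | T | T | T
T | T | T | T
Satisfying assignment at row 2: b=T, m=F, r=F gives T.

No, it is not a contradiction.


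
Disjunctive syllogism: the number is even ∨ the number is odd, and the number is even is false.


Disjunctive syllogism: from (P ∨ Q) and ¬P, infer Q.
One disjunct, 'the number is even', is ruled out; the other must hold.

the number is odd


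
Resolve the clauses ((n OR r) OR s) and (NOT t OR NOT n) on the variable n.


The clauses contain complementary literals n and NOTn.
Resolution eliminates this pair and disjoins the remaining literals (merging duplicates).

((s OR r) OR NOT t)


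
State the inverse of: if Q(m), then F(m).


The inverse of (P → Q) is (¬P → ¬Q). It is equivalent to the converse, not to the original.
Here P = 'Q(m)' and Q = 'F(m)'.

If not (Q(m)), then not (F(m)).


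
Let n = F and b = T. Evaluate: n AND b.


Conjunction is true only when both operands are true.
Substitute: n=F, b=T.
F AND T evaluates to F.

F


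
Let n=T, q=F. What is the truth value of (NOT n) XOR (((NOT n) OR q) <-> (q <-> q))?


Substitute n=T, q=F:
NOT n = F
NOT n = F
(NOT n) OR q = F OR F = F
q <-> q = F <-> F = T
((NOT n) OR q) <-> (q <-> q) = F <-> T = F
(NOT n) XOR (((NOT n) OR q) <-> (q <-> q)) = F XOR F = F

F


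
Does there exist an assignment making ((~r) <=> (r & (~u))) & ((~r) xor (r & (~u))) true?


Check all 4 assignments over {r, u}:
r | u | φ
---------
False | False | False
True | False | False
False | True | False
True | True | False
No assignment makes the formula true.

Unsatisfiable.


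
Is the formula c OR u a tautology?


Build the truth table over {c, u}:
c | u | φ
---------
F | F | F
T | F | T
F | T | T
T | T | T
Counterexample at row 1: with c=F, u=F, the formula is F.

No, it is not a tautology.


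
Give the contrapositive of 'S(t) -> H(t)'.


The contrapositive of (P → Q) is (¬Q → ¬P); it is logically equivalent to the original.
Here P = 'S(t)' and Q = 'H(t)'.

If not (H(t)), then not (S(t)).


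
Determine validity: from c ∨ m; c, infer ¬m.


This is affirming a disjunct (fallacy). There exist truth assignments where the premises are all true but the conclusion is false.

Invalid.


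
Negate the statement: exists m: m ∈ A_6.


¬(forall x: φ) = exists x: ¬φ, and ¬(exists x: φ) = forall x: ¬φ.
Apply to the existential statement.

forall m: ~(m ∈ A_6)


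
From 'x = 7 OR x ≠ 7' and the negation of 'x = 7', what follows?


Disjunctive syllogism: from (P ∨ Q) and ¬P, infer Q.
One disjunct, 'x = 7', is ruled out; the other must hold.

x ≠ 7


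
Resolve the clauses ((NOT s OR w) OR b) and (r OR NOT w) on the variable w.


The clauses contain complementary literals w and NOTw.
Resolution eliminates this pair and disjoins the remaining literals (merging duplicates).

((NOT s OR b) OR r)


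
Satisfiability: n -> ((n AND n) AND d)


Search for a satisfying assignment over {d, n}.
Try d=F, n=F: the formula evaluates to T.
A satisfying assignment exists.

Satisfiable.


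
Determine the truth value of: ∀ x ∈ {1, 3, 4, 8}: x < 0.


Evaluate the predicate on each element: 1:F, 3:F, 4:F, 8:F.
Counterexample x = 1 fails the predicate.

F


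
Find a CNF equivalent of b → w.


Step 1: Rewrite b → w as ¬b ∨ w.

(¬b) ∨ w


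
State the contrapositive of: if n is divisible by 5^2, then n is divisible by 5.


The contrapositive of (P → Q) is (¬Q → ¬P); it is logically equivalent to the original.
Here P = 'n is divisible by 5^2' and Q = 'n is divisible by 5'.

If not (n is divisible by 5), then not (n is divisible by 5^2).


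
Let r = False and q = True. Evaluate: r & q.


Conjunction is true only when both operands are true.
Substitute: r=False, q=True.
False & True evaluates to False.

False


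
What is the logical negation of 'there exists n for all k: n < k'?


Negation flips each quantifier (∀↔∃) and negates the inner predicate.
¬(there exists n for all k: φ) = for all n there exists k: ¬φ.

for all n there exists k: NOT(n < k)


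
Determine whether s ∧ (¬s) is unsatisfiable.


Truth table over {s}:
s | φ
-----
F | F
T | F
Every row is false.

Yes, it is a contradiction.


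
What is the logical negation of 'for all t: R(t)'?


¬(for all x: φ) = there exists x: ¬φ, and ¬(there exists x: φ) = for all x: ¬φ.
Apply to the universal statement.

there exists t: NOT(R(t))


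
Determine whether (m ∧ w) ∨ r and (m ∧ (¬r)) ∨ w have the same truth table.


Compare truth tables:
m | r | w | φ | ψ
-----------------
F | F | F | F | F
T | F | F | F | T
F | T | F | T | F
T | T | F | T | F
F | F | T | F | T
T | F | T | T | T
F | T | T | T | T
T | T | T | T | T
They differ at row 2 (m=T, r=F, w=F): φ=F but ψ=T.

No, they are not logically equivalent.


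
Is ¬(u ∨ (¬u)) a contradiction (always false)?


Truth table over {u}:
u | φ
-----
F | F
T | F
Every row is false.

Yes, it is a contradiction.


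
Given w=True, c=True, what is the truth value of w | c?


Disjunction is false only when both operands are false.
Substitute: w=True, c=True.
True | True evaluates to True.

True


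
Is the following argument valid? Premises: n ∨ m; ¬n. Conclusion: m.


This matches the form of disjunctive syllogism: the conclusion follows in every model of the premises.

Valid.


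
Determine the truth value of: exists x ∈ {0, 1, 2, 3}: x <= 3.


Evaluate the predicate on each element: 0:True, 1:True, 2:True, 3:True.
Witness x = 0 satisfies the predicate.

True


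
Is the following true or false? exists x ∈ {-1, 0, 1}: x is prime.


Evaluate the predicate on each element: -1:False, 0:False, 1:False.
No element satisfies the predicate.

False


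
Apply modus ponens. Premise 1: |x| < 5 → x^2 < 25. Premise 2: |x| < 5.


Modus ponens: from (P → Q) and P, infer Q.
P = '|x| < 5' is asserted, and P → Q holds, so Q follows.

x^2 < 25.


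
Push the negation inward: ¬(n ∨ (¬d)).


De Morgan: the negation of a disjunction is the conjunction of the negations.
Distribute ¬ across ∨, flipping it to ∧, and negate each literal.

(¬n) ∧ d


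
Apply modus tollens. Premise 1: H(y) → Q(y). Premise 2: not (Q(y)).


Modus tollens: from (P → Q) and ¬Q, infer ¬P.
Q = 'Q(y)' is denied; since P → Q, P must also fail.

Not (H(y)).


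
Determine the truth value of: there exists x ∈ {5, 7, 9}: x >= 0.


Evaluate the predicate on each element: 5:T, 7:T, 9:T.
Witness x = 5 satisfies the predicate.

T


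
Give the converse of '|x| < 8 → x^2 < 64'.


The converse of (P → Q) is (Q → P). It is not in general equivalent to the original.
Here P = '|x| < 8' and Q = 'x^2 < 64'.

If x^2 < 64, then |x| < 8.


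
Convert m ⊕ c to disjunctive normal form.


Step 1: m ⊕ c is true exactly when they disagree: (m ∧ ¬c) ∨ (¬m ∧ c).

(m ∧ (¬c)) ∨ ((¬m) ∧ c)


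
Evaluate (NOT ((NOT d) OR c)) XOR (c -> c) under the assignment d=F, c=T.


Substitute d=F, c=T:
NOT d = T
(NOT d) OR c = T OR T = T
NOT ((NOT d) OR c) = F
c -> c = T -> T = T
(NOT ((NOT d) OR c)) XOR (c -> c) = F XOR T = T

T


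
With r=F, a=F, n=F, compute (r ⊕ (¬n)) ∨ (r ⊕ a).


Substitute r=F, a=F, n=F:
¬n = T
r ⊕ (¬n) = F ⊕ T = T
r ⊕ a = F ⊕ F = F
(r ⊕ (¬n)) ∨ (r ⊕ a) = T ∨ F = T

T


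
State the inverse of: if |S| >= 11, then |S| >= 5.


The inverse of (P → Q) is (¬P → ¬Q). It is equivalent to the converse, not to the original.
Here P = '|S| >= 11' and Q = '|S| >= 5'.

If not (|S| >= 11), then not (|S| >= 5).


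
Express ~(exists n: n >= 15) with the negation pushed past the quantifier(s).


¬(forall x: φ) = exists x: ¬φ, and ¬(exists x: φ) = forall x: ¬φ.
Apply to the existential statement.

forall n: ~(n >= 15)


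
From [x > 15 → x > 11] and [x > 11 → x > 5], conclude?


Hypothetical syllogism: from (P → Q) and (Q → R), infer (P → R).
Chain the two implications through the shared middle term 'x > 11'.

x > 15 → x > 5


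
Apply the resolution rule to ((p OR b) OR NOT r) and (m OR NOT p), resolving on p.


The clauses contain complementary literals p and NOTp.
Resolution eliminates this pair and disjoins the remaining literals (merging duplicates).

((b OR NOT r) OR m)


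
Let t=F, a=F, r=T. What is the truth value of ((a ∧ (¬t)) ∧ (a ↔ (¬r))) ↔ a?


Substitute t=F, a=F, r=T:
¬t = T
a ∧ (¬t) = F ∧ T = F
¬r = F
a ↔ (¬r) = F ↔ F = T
(a ∧ (¬t)) ∧ (a ↔ (¬r)) = F ∧ T = F
((a ∧ (¬t)) ∧ (a ↔ (¬r))) ↔ a = F ↔ F = T

T


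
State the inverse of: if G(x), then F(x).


The inverse of (P → Q) is (¬P → ¬Q). It is equivalent to the converse, not to the original.
Here P = 'G(x)' and Q = 'F(x)'.

If not (G(x)), then not (F(x)).


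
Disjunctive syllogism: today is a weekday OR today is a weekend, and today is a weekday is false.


Disjunctive syllogism: from (P ∨ Q) and ¬P, infer Q.
One disjunct, 'today is a weekday', is ruled out; the other must hold.

today is a weekend


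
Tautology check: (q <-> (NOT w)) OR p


Build the truth table over {p, q, w}:
p | q | w | φ
-------------
F | F | F | F
T | F | F | T
F | T | F | T
T | T | F | T
F | F | T | T
T | F | T | T
F | T | T | F
T | T | T | T
Counterexample at row 1: with p=F, q=F, w=F, the formula is F.

No, it is not a tautology.


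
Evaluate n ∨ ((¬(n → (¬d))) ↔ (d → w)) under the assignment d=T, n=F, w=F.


Substitute d=T, n=F, w=F:
¬d = F
n → (¬d) = F → F = T
¬(n → (¬d)) = F
d → w = T → F = F
(¬(n → (¬d))) ↔ (d → w) = F ↔ F = T
n ∨ ((¬(n → (¬d))) ↔ (d → w)) = F ∨ T = T

T


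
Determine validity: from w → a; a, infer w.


This is affirming the consequent (fallacy). There exist truth assignments where the premises are all true but the conclusion is false.

Invalid.


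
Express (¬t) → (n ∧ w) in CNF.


Step 1: Rewrite (¬t) → (n ∧ w) as ¬(¬t) ∨ (n ∧ w).
Step 2: Distribute ∨ over ∧.
Step 3: Eliminate any double negations (¬¬X = X).

(t ∨ n) ∧ (t ∨ w)


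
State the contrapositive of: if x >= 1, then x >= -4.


The contrapositive of (P → Q) is (¬Q → ¬P); it is logically equivalent to the original.
Here P = 'x >= 1' and Q = 'x >= -4'.

If not (x >= -4), then not (x >= 1).


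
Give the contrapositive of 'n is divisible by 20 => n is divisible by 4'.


The contrapositive of (P → Q) is (¬Q → ¬P); it is logically equivalent to the original.
Here P = 'n is divisible by 20' and Q = 'n is divisible by 4'.

If not (n is divisible by 4), then not (n is divisible by 20).


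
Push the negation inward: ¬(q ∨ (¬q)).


De Morgan: the negation of a disjunction is the conjunction of the negations.
Distribute ¬ across ∨, flipping it to ∧, and negate each literal.

(¬q) ∧ q


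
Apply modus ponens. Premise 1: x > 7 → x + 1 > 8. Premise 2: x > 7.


Modus ponens: from (P → Q) and P, infer Q.
P = 'x > 7' is asserted, and P → Q holds, so Q follows.

x + 1 > 8.


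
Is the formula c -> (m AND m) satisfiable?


Search for a satisfying assignment over {c, m}.
Try c=F, m=F: the formula evaluates to T.
A satisfying assignment exists.

Satisfiable.


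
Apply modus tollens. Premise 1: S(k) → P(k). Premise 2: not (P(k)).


Modus tollens: from (P → Q) and ¬Q, infer ¬P.
Q = 'P(k)' is denied; since P → Q, P must also fail.

Not (S(k)).


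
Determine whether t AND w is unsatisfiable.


Truth table over {t, w}:
t | w | φ
---------
F | F | F
T | F | F
F | T | F
T | T | T
Satisfying assignment at row 4: t=T, w=T gives T.

No, it is not a contradiction.


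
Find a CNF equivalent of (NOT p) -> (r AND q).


Step 1: Rewrite (¬p) → (r ∧ q) as ¬(¬p) ∨ (r ∧ q).
Step 2: Distribute ∨ over ∧.
Step 3: Eliminate any double negations (¬¬X = X).

(p OR r) AND (p OR q)


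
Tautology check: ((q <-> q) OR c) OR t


Build the truth table over {c, q, t}:
c | q | t | φ
-------------
F | F | F | T
T | F | F | T
F | T | F | T
T | T | F | T
F | F | T | T
T | F | T | T
F | T | T | T
T | T | T | T
Every row evaluates to true.

Yes, it is a tautology.


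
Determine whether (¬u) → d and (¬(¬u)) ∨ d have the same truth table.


Compare truth tables:
d | u | φ | ψ
-------------
F | F | F | F
T | F | T | T
F | T | T | T
T | T | T | T
The columns φ and ψ agree on every row.

Yes, they are logically equivalent.


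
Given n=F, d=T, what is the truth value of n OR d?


Disjunction is false only when both operands are false.
Substitute: n=F, d=T.
F OR T evaluates to T.

T


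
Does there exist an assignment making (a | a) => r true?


Search for a satisfying assignment over {a, r}.
Try a=False, r=False: the formula evaluates to True.
A satisfying assignment exists.

Satisfiable.


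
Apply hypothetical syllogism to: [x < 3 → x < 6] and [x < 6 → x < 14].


Hypothetical syllogism: from (P → Q) and (Q → R), infer (P → R).
Chain the two implications through the shared middle term 'x < 6'.

x < 3 → x < 14


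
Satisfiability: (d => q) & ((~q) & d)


Check all 4 assignments over {d, q}:
d | q | φ
---------
False | False | False
True | False | False
False | True | False
True | True | False
No assignment makes the formula true.

Unsatisfiable.


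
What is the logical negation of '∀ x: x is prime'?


¬(∀ x: φ) = ∃ x: ¬φ, and ¬(∃ x: φ) = ∀ x: ¬φ.
Apply to the universal statement.

∃ x: ¬(x is prime)


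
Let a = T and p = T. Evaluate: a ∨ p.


Disjunction is false only when both operands are false.
Substitute: a=T, p=T.
T ∨ T evaluates to T.

T


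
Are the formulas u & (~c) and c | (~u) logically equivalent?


Compare truth tables:
c | u | φ | ψ
-------------
False | False | False | True
True | False | False | True
False | True | True | False
True | True | False | True
They differ at row 1 (c=False, u=False): φ=False but ψ=True.

No, they are not logically equivalent.


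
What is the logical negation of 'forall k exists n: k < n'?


Negation flips each quantifier (∀↔∃) and negates the inner predicate.
¬(forall k exists n: φ) = exists k forall n: ¬φ.

exists k forall n: ~(k < n)


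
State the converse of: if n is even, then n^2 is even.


The converse of (P → Q) is (Q → P). It is not in general equivalent to the original.
Here P = 'n is even' and Q = 'n^2 is even'.

If n^2 is even, then n is even.


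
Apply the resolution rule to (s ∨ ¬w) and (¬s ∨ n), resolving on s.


The clauses contain complementary literals s and ¬s.
Resolution eliminates this pair and disjoins the remaining literals (merging duplicates).

(¬w ∨ n)


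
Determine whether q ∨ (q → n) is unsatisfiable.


Truth table over {n, q}:
n | q | φ
---------
F | F | T
T | F | T
F | T | T
T | T | T
Satisfying assignment at row 1: n=F, q=F gives T.

No, it is not a contradiction.


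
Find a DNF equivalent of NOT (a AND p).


Step 1: Apply De Morgan: ¬(a ∧ p) = ¬a ∨ ¬p.

(NOT a) OR (NOT p)


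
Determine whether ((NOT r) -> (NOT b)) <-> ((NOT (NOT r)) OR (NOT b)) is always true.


Build the truth table over {b, r}:
b | r | φ
---------
F | F | T
T | F | T
F | T | T
T | T | T
Every row evaluates to true.

Yes, it is a tautology.


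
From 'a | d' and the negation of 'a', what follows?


Disjunctive syllogism: from (P ∨ Q) and ¬P, infer Q.
One disjunct, 'a', is ruled out; the other must hold.

d


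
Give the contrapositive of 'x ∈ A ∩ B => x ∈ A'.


The contrapositive of (P → Q) is (¬Q → ¬P); it is logically equivalent to the original.
Here P = 'x ∈ A ∩ B' and Q = 'x ∈ A'.

If not (x ∈ A), then not (x ∈ A ∩ B).


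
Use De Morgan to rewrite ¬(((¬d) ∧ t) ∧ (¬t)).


De Morgan: the negation of a conjunction is the disjunction of the negations.
Distribute ¬ across ∧, flipping it to ∨, and negate each literal.

(d ∨ (¬t)) ∨ t


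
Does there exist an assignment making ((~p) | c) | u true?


Search for a satisfying assignment over {c, p, u}.
Try c=False, p=False, u=False: the formula evaluates to True.
A satisfying assignment exists.

Satisfiable.


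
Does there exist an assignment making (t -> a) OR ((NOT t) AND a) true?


Search for a satisfying assignment over {a, t}.
Try a=F, t=F: the formula evaluates to T.
A satisfying assignment exists.

Satisfiable.


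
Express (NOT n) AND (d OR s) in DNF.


Step 1: Distribute ∧ over ∨: (¬n) ∧ (d ∨ s) = ((¬n) ∧ d) ∨ ((¬n) ∧ s).

((NOT n) AND d) OR ((NOT n) AND s)


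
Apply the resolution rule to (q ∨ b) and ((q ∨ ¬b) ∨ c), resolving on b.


The clauses contain complementary literals b and ¬b.
Resolution eliminates this pair and disjoins the remaining literals (merging duplicates).

(q ∨ c)


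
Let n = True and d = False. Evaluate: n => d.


Implication is false only when antecedent is true and consequent is false.
Substitute: n=True, d=False.
True => False evaluates to False.

False


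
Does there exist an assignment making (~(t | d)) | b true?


Search for a satisfying assignment over {b, d, t}.
Try b=False, d=False, t=False: the formula evaluates to True.
A satisfying assignment exists.

Satisfiable.


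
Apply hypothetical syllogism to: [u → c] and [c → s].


Hypothetical syllogism: from (P → Q) and (Q → R), infer (P → R).
Chain the two implications through the shared middle term 'c'.

u → s


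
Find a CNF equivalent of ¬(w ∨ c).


Step 1: Apply De Morgan: ¬(w ∨ c) = ¬w ∧ ¬c.

(¬w) ∧ (¬c)


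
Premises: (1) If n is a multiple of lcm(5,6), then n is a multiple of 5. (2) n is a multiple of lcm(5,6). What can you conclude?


Modus ponens: from (P → Q) and P, infer Q.
P = 'n is a multiple of lcm(5,6)' is asserted, and P → Q holds, so Q follows.

n is a multiple of 5.


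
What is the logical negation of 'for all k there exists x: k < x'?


Negation flips each quantifier (∀↔∃) and negates the inner predicate.
¬(for all k there exists x: φ) = there exists k for all x: ¬φ.

there exists k for all x: NOT(k < x)


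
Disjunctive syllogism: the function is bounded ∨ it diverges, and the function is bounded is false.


Disjunctive syllogism: from (P ∨ Q) and ¬P, infer Q.
One disjunct, 'the function is bounded', is ruled out; the other must hold.

it diverges


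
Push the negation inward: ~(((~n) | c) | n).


De Morgan: the negation of a disjunction is the conjunction of the negations.
Distribute ~ across |, flipping it to &, and negate each literal.

(n & (~c)) & (~n)


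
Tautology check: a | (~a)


Build the truth table over {a}:
a | φ
-----
False | True
True | True
Every row evaluates to true.

Yes, it is a tautology.


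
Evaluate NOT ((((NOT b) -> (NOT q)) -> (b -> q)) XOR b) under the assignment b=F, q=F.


Substitute b=F, q=F:
NOT b = T
NOT q = T
(NOT b) -> (NOT q) = T -> T = T
b -> q = F -> F = T
((NOT b) -> (NOT q)) -> (b -> q) = T -> T = T
(((NOT b) -> (NOT q)) -> (b -> q)) XOR b = T XOR F = T
NOT ((((NOT b) -> (NOT q)) -> (b -> q)) XOR b) = F

F


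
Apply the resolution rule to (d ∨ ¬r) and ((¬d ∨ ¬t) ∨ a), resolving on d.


The clauses contain complementary literals d and ¬d.
Resolution eliminates this pair and disjoins the remaining literals (merging duplicates).

((¬r ∨ ¬t) ∨ a)


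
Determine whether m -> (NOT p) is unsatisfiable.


Truth table over {m, p}:
m | p | φ
---------
F | F | T
T | F | T
F | T | T
T | T | F
Satisfying assignment at row 1: m=F, p=F gives T.

No, it is not a contradiction.


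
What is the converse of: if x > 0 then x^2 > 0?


The converse of (P → Q) is (Q → P). It is not in general equivalent to the original.
Here P = 'x > 0' and Q = 'x^2 > 0'.

If x^2 > 0, then x > 0.


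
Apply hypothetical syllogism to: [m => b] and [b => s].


Hypothetical syllogism: from (P → Q) and (Q → R), infer (P → R).
Chain the two implications through the shared middle term 'b'.

m => s


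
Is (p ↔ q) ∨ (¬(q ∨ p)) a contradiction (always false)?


Truth table over {p, q}:
p | q | φ
---------
F | F | T
T | F | F
F | T | F
T | T | T
Satisfying assignment at row 1: p=F, q=F gives T.

No, it is not a contradiction.


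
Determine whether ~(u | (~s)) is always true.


Build the truth table over {s, u}:
s | u | φ
---------
False | False | False
True | False | True
False | True | False
True | True | False
Counterexample at row 1: with s=False, u=False, the formula is False.

No, it is not a tautology.


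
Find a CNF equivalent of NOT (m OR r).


Step 1: Apply De Morgan: ¬(m ∨ r) = ¬m ∧ ¬r.

(NOT m) AND (NOT r)


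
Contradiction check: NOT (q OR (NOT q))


Truth table over {q}:
q | φ
-----
F | F
T | F
Every row is false.

Yes, it is a contradiction.


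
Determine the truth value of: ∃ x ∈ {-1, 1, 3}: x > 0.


Evaluate the predicate on each element: -1:F, 1:T, 3:T.
Witness x = 1 satisfies the predicate.

T


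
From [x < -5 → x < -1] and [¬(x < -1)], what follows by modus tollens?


Modus tollens: from (P → Q) and ¬Q, infer ¬P.
Q = 'x < -1' is denied; since P → Q, P must also fail.

Not (x < -5).


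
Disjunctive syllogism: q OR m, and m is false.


Disjunctive syllogism: from (P ∨ Q) and ¬P, infer Q.
One disjunct, 'm', is ruled out; the other must hold.

q


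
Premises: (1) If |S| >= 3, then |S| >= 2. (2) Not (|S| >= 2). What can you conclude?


Modus tollens: from (P → Q) and ¬Q, infer ¬P.
Q = '|S| >= 2' is denied; since P → Q, P must also fail.

Not (|S| >= 3).


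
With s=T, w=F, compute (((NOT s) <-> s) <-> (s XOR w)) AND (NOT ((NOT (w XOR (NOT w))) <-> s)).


Substitute s=T, w=F:
NOT s = F
(NOT s) <-> s = F <-> T = F
s XOR w = T XOR F = T
((NOT s) <-> s) <-> (s XOR w) = F <-> T = F
NOT w = T
w XOR (NOT w) = F XOR T = T
NOT (w XOR (NOT w)) = F
(NOT (w XOR (NOT w))) <-> s = F <-> T = F
NOT ((NOT (w XOR (NOT w))) <-> s) = T
(((NOT s) <-> s) <-> (s XOR w)) AND (NOT ((NOT (w XOR (NOT w))) <-> s)) = F AND T = F

F


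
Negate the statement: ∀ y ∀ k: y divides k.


Negation flips each quantifier (∀↔∃) and negates the inner predicate.
¬(∀ y ∀ k: φ) = ∃ y ∃ k: ¬φ.

∃ y ∃ k: ¬(y divides k)


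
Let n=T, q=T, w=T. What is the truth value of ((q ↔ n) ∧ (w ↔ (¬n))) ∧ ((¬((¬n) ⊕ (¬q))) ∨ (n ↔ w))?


Substitute n=T, q=T, w=T:
… (earlier sub-steps elided)
¬n = F
w ↔ (¬n) = T ↔ F = F
(q ↔ n) ∧ (w ↔ (¬n)) = T ∧ F = F
¬n = F
¬q = F
(¬n) ⊕ (¬q) = F ⊕ F = F
¬((¬n) ⊕ (¬q)) = T
n ↔ w = T ↔ T = T
(¬((¬n) ⊕ (¬q))) ∨ (n ↔ w) = T ∨ T = T
((q ↔ n) ∧ (w ↔ (¬n))) ∧ ((¬((¬n) ⊕ (¬q))) ∨ (n ↔ w)) = F ∧ T = F

F


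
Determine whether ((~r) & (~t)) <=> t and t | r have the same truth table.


Compare truth tables:
r | t | φ | ψ
-------------
False | False | False | False
True | False | True | True
False | True | False | True
True | True | False | True
They differ at row 3 (r=False, t=True): φ=False but ψ=True.

No, they are not logically equivalent.


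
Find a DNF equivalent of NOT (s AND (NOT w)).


Step 1: Apply De Morgan: ¬(s ∧ (¬w)) = ¬s ∨ ¬(¬w).
Step 2: Eliminate any double negations (¬¬X = X).

(NOT s) OR w


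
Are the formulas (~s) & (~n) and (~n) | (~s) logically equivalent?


Compare truth tables:
n | s | φ | ψ
-------------
False | False | True | True
True | False | False | True
False | True | False | True
True | True | False | False
They differ at row 2 (n=True, s=False): φ=False but ψ=True.

No, they are not logically equivalent.


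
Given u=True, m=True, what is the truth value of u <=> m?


Biconditional is true when both operands have the same truth value.
Substitute: u=True, m=True.
True <=> True evaluates to True.

True


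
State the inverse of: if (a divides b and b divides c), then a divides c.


The inverse of (P → Q) is (¬P → ¬Q). It is equivalent to the converse, not to the original.
Here P = '(a divides b and b divides c)' and Q = 'a divides c'.

If not ((a divides b and b divides c)), then not (a divides c).


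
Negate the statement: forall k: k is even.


¬(forall x: φ) = exists x: ¬φ, and ¬(exists x: φ) = forall x: ¬φ.
Apply to the universal statement.

exists k: ~(k is even)


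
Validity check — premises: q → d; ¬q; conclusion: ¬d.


This is denying the antecedent (fallacy). There exist truth assignments where the premises are all true but the conclusion is false.

Invalid.


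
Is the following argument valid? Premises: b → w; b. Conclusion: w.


This matches the form of modus ponens: the conclusion follows in every model of the premises.

Valid.


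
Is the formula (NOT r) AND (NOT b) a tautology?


Build the truth table over {b, r}:
b | r | φ
---------
F | F | T
T | F | F
F | T | F
T | T | F
Counterexample at row 2: with b=T, r=F, the formula is F.

No, it is not a tautology.


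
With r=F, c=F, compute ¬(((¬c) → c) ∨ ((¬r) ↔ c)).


Substitute r=F, c=F:
¬c = T
(¬c) → c = T → F = F
¬r = T
(¬r) ↔ c = T ↔ F = F
((¬c) → c) ∨ ((¬r) ↔ c) = F ∨ F = F
¬(((¬c) → c) ∨ ((¬r) ↔ c)) = T

T


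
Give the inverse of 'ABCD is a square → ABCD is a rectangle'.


The inverse of (P → Q) is (¬P → ¬Q). It is equivalent to the converse, not to the original.
Here P = 'ABCD is a square' and Q = 'ABCD is a rectangle'.

If not (ABCD is a square), then not (ABCD is a rectangle).


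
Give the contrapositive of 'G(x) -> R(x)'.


The contrapositive of (P → Q) is (¬Q → ¬P); it is logically equivalent to the original.
Here P = 'G(x)' and Q = 'R(x)'.

If not (R(x)), then not (G(x)).


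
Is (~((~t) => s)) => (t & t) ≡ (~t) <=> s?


Compare truth tables:
s | t | φ | ψ
-------------
False | False | False | False
True | False | True | True
False | True | True | True
True | True | True | False
They differ at row 4 (s=True, t=True): φ=True but ψ=False.

No, they are not logically equivalent.


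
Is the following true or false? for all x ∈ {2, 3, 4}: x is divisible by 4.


Evaluate the predicate on each element: 2:F, 3:F, 4:T.
Counterexample x = 2 fails the predicate.

F


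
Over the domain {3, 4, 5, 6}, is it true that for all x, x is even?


Evaluate the predicate on each element: 3:F, 4:T, 5:F, 6:T.
Counterexample x = 3 fails the predicate.

F


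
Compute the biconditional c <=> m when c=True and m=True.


Biconditional is true when both operands have the same truth value.
Substitute: c=True, m=True.
True <=> True evaluates to True.

True


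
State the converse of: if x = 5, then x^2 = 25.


The converse of (P → Q) is (Q → P). It is not in general equivalent to the original.
Here P = 'x = 5' and Q = 'x^2 = 25'.

If x^2 = 25, then x = 5.


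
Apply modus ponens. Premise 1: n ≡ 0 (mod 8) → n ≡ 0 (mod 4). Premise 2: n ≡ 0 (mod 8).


Modus ponens: from (P → Q) and P, infer Q.
P = 'n ≡ 0 (mod 8)' is asserted, and P → Q holds, so Q follows.

n ≡ 0 (mod 4).


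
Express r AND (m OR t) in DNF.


Step 1: Distribute ∧ over ∨: r ∧ (m ∨ t) = (r ∧ m) ∨ (r ∧ t).

(r AND m) OR (r AND t)


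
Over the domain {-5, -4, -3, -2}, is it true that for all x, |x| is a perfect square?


Evaluate the predicate on each element: -5:F, -4:T, -3:F, -2:F.
Counterexample x = -5 fails the predicate.

F


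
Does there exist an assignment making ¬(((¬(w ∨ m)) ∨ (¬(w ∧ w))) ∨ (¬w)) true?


Search for a satisfying assignment over {m, w}.
Try m=F, w=T: the formula evaluates to T.
A satisfying assignment exists.

Satisfiable.


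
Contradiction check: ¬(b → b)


Truth table over {b}:
b | φ
-----
F | F
T | F
Every row is false.

Yes, it is a contradiction.


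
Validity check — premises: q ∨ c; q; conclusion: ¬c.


This is affirming a disjunct (fallacy). There exist truth assignments where the premises are all true but the conclusion is false.

Invalid.


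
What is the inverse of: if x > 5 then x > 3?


The inverse of (P → Q) is (¬P → ¬Q). It is equivalent to the converse, not to the original.
Here P = 'x > 5' and Q = 'x > 3'.

If not (x > 5), then not (x > 3).


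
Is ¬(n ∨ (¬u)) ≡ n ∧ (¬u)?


Compare truth tables:
n | u | φ | ψ
-------------
F | F | F | F
T | F | F | T
F | T | T | F
T | T | F | F
They differ at row 2 (n=T, u=F): φ=F but ψ=T.

No, they are not logically equivalent.


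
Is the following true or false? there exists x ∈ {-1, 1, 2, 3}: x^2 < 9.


Evaluate the predicate on each element: -1:T, 1:T, 2:T, 3:F.
Witness x = -1 satisfies the predicate.

T


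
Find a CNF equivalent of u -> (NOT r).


Step 1: Rewrite u → (¬r) as ¬u ∨ (¬r).

(NOT u) OR (NOT r)


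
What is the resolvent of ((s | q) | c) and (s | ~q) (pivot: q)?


The clauses contain complementary literals q and ~q.
Resolution eliminates this pair and disjoins the remaining literals (merging duplicates).

(c | s)


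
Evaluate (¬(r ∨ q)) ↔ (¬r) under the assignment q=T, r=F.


Substitute q=T, r=F:
r ∨ q = F ∨ T = T
¬(r ∨ q) = F
¬r = T
(¬(r ∨ q)) ↔ (¬r) = F ↔ T = F

F


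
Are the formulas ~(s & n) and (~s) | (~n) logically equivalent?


Compare truth tables:
n | s | φ | ψ
-------------
False | False | True | True
True | False | True | True
False | True | True | True
True | True | False | False
The columns φ and ψ agree on every row.

Yes, they are logically equivalent.


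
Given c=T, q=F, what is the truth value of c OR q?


Disjunction is false only when both operands are false.
Substitute: c=T, q=F.
T OR F evaluates to T.

T


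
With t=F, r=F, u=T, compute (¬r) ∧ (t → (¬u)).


Substitute t=F, r=F, u=T:
¬r = T
¬u = F
t → (¬u) = F → F = T
(¬r) ∧ (t → (¬u)) = T ∧ T = T

T


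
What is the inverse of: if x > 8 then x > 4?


The inverse of (P → Q) is (¬P → ¬Q). It is equivalent to the converse, not to the original.
Here P = 'x > 8' and Q = 'x > 4'.

If not (x > 8), then not (x > 4).


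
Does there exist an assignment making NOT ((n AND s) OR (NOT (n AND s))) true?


Check all 4 assignments over {n, s}:
n | s | φ
---------
F | F | F
T | F | F
F | T | F
T | T | F
No assignment makes the formula true.

Unsatisfiable.


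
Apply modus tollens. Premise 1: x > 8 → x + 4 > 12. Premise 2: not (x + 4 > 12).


Modus tollens: from (P → Q) and ¬Q, infer ¬P.
Q = 'x + 4 > 12' is denied; since P → Q, P must also fail.

Not (x > 8).


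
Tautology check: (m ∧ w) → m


Build the truth table over {m, w}:
m | w | φ
---------
F | F | T
T | F | T
F | T | T
T | T | T
Every row evaluates to true.

Yes, it is a tautology.


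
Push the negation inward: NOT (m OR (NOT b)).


De Morgan: the negation of a disjunction is the conjunction of the negations.
Distribute NOT across OR, flipping it to AND, and negate each literal.

(NOT m) AND b


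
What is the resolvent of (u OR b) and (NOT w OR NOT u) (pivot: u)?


The clauses contain complementary literals u and NOTu.
Resolution eliminates this pair and disjoins the remaining literals (merging duplicates).

(b OR NOT w)


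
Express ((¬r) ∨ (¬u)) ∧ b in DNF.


Step 1: Distribute ∧ over ∨: ((¬r) ∨ (¬u)) ∧ b = ((¬r) ∧ b) ∨ ((¬u) ∧ b).

((¬r) ∧ b) ∨ ((¬u) ∧ b)


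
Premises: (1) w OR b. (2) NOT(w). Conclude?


Disjunctive syllogism: from (P ∨ Q) and ¬P, infer Q.
One disjunct, 'w', is ruled out; the other must hold.

b


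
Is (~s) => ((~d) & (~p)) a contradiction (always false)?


Truth table over {d, p, s}:
d | p | s | φ
-------------
False | False | False | True
True | False | False | False
False | True | False | False
True | True | False | False
False | False | True | True
True | False | True | True
False | True | True | True
True | True | True | True
Satisfying assignment at row 1: d=False, p=False, s=False gives True.

No, it is not a contradiction.


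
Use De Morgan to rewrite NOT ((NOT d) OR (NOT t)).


De Morgan: the negation of a disjunction is the conjunction of the negations.
Distribute NOT across OR, flipping it to AND, and negate each literal.

d AND t


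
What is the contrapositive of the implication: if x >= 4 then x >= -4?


The contrapositive of (P → Q) is (¬Q → ¬P); it is logically equivalent to the original.
Here P = 'x >= 4' and Q = 'x >= -4'.

If not (x >= -4), then not (x >= 4).
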